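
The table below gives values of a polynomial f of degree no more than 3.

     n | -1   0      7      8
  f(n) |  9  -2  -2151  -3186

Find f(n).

Using the Lagrange interpolation formula with nodes -1, 0, 7, 8:
  L_0(n) = n(n - 7)(n - 8) / -72
  L_1(n) = (n + 1)(n - 7)(n - 8) / 56
  L_2(n) = (n + 1)n(n - 8) / -56
  L_3(n) = (n + 1)n(n - 7) / 72
Then f(n) = 9·L_0(n) - 2·L_1(n) - 2151·L_2(n) - 3186·L_3(n).
Expanding and collecting terms gives f(n) = -6n^3 - n^2 - 6n - 2.
Check: f(7) = -2151. ✓

f(n) = -6n^3 - n^2 - 6n - 2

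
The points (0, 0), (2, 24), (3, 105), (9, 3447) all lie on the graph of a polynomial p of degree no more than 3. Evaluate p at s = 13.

Write p(s) = as^3 + bs^2 + cs + d. Substituting each data point gives a linear system:
  d = 0
  8a + 4b + 2c + d = 24
  27a + 9b + 3c + d = 105
  729a + 81b + 9c + d = 3447
Solving the system yields a = 5, b = -2, c = -4, d = 0.
So p(s) = 5s^3 - 2s^2 - 4s.
Then p(13) = 10595.

10595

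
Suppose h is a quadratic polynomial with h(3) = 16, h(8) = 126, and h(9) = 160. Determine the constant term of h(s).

-2

Write h(s) = as^2 + bs + c. Substituting each data point gives a linear system:
  9a + 3b + c = 16
  64a + 8b + c = 126
  81a + 9b + c = 160
Solving the system yields a = 2, b = 0, c = -2.
So h(s) = 2s² - 2.
The constant term is -2.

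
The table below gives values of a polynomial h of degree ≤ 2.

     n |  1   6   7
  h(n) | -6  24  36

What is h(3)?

Write h(n) = an^2 + bn + c. Substituting each data point gives a linear system:
  a + b + c = -6
  36a + 6b + c = 24
  49a + 7b + c = 36
Solving the system yields a = 1, b = -1, c = -6.
So h(n) = n² - n - 6.
Then h(3) = 0.

0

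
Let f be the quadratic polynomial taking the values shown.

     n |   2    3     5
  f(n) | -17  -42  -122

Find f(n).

Write f(n) = an^2 + bn + c. Substituting each data point gives a linear system:
  4a + 2b + c = -17
  9a + 3b + c = -42
  25a + 5b + c = -122
Solving the system yields a = -5, b = 0, c = 3.
So f(n) = -5n^2 + 3.
Check: f(5) = -122. ✓

f(n) = -5n^2 + 3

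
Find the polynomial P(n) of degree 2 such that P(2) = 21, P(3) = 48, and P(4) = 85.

P(n) = 5n^2 + 2n - 3

Write P(n) = an^2 + bn + c. Substituting each data point gives a linear system:
  4a + 2b + c = 21
  9a + 3b + c = 48
  16a + 4b + c = 85
Solving the system yields a = 5, b = 2, c = -3.
So P(n) = 5n^2 + 2n - 3.
Check: P(2) = 21. ✓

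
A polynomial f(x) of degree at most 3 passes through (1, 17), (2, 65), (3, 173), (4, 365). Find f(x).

f(x) = 4x^3 + 6x^2 + 2x + 5

Write f(x) = ax^3 + bx^2 + cx + d. Substituting each data point gives a linear system:
  a + b + c + d = 17
  8a + 4b + 2c + d = 65
  27a + 9b + 3c + d = 173
  64a + 16b + 4c + d = 365
Solving the system yields a = 4, b = 6, c = 2, d = 5.
So f(x) = 4x^3 + 6x^2 + 2x + 5.
Check: f(3) = 173. ✓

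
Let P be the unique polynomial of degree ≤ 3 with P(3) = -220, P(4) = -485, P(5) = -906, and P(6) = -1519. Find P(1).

Forward differences of the values at x = 3, 4, 5, 6:
  P  : -220  -485  -906  -1519
  Δ  : -265  -421  -613
  Δ^2: -156  -192
  Δ^3: -36
The third differences are constant, confirming degree 3.
Interpolating (Newton forward form) and evaluating at x = 1 gives P(1) = -14.

-14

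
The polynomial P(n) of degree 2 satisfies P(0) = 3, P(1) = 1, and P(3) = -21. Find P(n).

P(n) = -3n^2 + n + 3

Using the Lagrange interpolation formula with nodes 0, 1, 3:
  L_0(n) = (n - 1)(n - 3) / 3
  L_1(n) = n(n - 3) / -2
  L_2(n) = n(n - 1) / 6
Then P(n) = 3·L_0(n) + 1·L_1(n) - 21·L_2(n).
Expanding and collecting terms gives P(n) = -3n^2 + n + 3.
Check: P(1) = 1. ✓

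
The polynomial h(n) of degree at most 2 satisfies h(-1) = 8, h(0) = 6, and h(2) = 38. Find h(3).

72

Using the Lagrange interpolation formula with nodes -1, 0, 2:
  L_0(n) = n(n - 2) / 3
  L_1(n) = (n + 1)(n - 2) / -2
  L_2(n) = (n + 1)n / 6
Then h(n) = 8·L_0(n) + 6·L_1(n) + 38·L_2(n).
Expanding and collecting terms gives h(n) = 6n^2 + 4n + 6.
Evaluating at n = 3: h(3) = 72.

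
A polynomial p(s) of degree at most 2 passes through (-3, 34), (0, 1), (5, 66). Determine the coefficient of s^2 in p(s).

3

Write p(s) = as^2 + bs + c. Substituting each data point gives a linear system:
  9a - 3b + c = 34
  c = 1
  25a + 5b + c = 66
Solving the system yields a = 3, b = -2, c = 1.
So p(s) = 3s^2 - 2s + 1.
The leading coefficient is 3.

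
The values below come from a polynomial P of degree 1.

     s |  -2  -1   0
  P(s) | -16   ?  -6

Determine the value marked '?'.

The 2 known points determine the degree-1 polynomial uniquely.
Write P(s) = as + b. Substituting each data point gives a linear system:
  -2a + b = -16
  b = -6
Solving the system yields a = 5, b = -6.
So P(s) = 5s - 6.
Then P(-1) = -11.

-11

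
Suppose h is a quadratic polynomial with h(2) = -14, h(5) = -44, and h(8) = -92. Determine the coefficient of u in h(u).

Write h(u) = au^2 + bu + c. Substituting each data point gives a linear system:
  4a + 2b + c = -14
  25a + 5b + c = -44
  64a + 8b + c = -92
Solving the system yields a = -1, b = -3, c = -4.
So h(u) = -u² - 3u - 4.
The coefficient of u is -3.

-3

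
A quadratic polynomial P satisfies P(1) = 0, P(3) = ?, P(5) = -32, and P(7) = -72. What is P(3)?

-8

The 3 known points determine the degree-2 polynomial uniquely.
Write P(u) = au^2 + bu + c. Substituting each data point gives a linear system:
  a + b + c = 0
  25a + 5b + c = -32
  49a + 7b + c = -72
Solving the system yields a = -2, b = 4, c = -2.
So P(u) = -2u^2 + 4u - 2.
Then P(3) = -8.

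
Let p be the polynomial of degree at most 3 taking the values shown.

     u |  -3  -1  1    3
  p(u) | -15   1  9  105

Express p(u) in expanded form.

Using the Lagrange interpolation formula with nodes -3, -1, 1, 3:
  L_0(u) = (u + 1)(u - 1)(u - 3) / -48
  L_1(u) = (u + 3)(u - 1)(u - 3) / 16
  L_2(u) = (u + 3)(u + 1)(u - 3) / -16
  L_3(u) = (u + 3)(u + 1)(u - 1) / 48
Then p(u) = -15·L_0(u) + 1·L_1(u) + 9·L_2(u) + 105·L_3(u).
Expanding and collecting terms gives p(u) = 2u³ + 5u² + 2u.
Check: p(-3) = -15. ✓

p(u) = 2u^3 + 5u^2 + 2u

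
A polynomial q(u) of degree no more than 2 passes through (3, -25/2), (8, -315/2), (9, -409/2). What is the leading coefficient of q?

-3

Write q(u) = au^2 + bu + c. Substituting each data point gives a linear system:
  9a + 3b + c = -25/2
  64a + 8b + c = -315/2
  81a + 9b + c = -409/2
Solving the system yields a = -3, b = 4, c = 5/2.
So q(u) = -3u^2 + 4u + 5/2.
The leading coefficient is -3.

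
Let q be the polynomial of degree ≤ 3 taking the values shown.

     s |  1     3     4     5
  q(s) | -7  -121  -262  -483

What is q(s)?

Using the Lagrange interpolation formula with nodes 1, 3, 4, 5:
  L_0(s) = (s - 3)(s - 4)(s - 5) / -24
  L_1(s) = (s - 1)(s - 4)(s - 5) / 4
  L_2(s) = (s - 1)(s - 3)(s - 5) / -3
  L_3(s) = (s - 1)(s - 3)(s - 4) / 8
Then q(s) = -7·L_0(s) - 121·L_1(s) - 262·L_2(s) - 483·L_3(s).
Expanding and collecting terms gives q(s) = -3s^3 - 4s^2 - 2s + 2.
Check: q(5) = -483. ✓

q(s) = -3s^3 - 4s^2 - 2s + 2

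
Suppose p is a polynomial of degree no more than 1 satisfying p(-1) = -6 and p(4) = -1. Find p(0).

-5

Using the Lagrange interpolation formula with nodes -1, 4:
  L_0(n) = (n - 4) / -5
  L_1(n) = (n + 1) / 5
Then p(n) = -6·L_0(n) - 1·L_1(n).
Expanding and collecting terms gives p(n) = n - 5.
Evaluating at n = 0: p(0) = -5.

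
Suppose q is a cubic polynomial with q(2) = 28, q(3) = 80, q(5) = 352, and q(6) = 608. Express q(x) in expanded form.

Write q(x) = ax^3 + bx^2 + cx + d. Substituting each data point gives a linear system:
  8a + 4b + 2c + d = 28
  27a + 9b + 3c + d = 80
  125a + 25b + 5c + d = 352
  216a + 36b + 6c + d = 608
Solving the system yields a = 3, b = -2, c = 5, d = 2.
So q(x) = 3x³ - 2x² + 5x + 2.
Check: q(2) = 28. ✓

q(x) = 3x^3 - 2x^2 + 5x + 2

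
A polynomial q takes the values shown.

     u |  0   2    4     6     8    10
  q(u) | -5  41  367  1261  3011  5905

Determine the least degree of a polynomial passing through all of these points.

3

Forward differences of the values at u = 0, 2, 4, 6, 8, 10:
  q  : -5  41  367  1261  3011  5905
  Δ  : 46  326  894  1750  2894
  Δ^2: 280  568  856  1144
  Δ^3: 288  288  288
  Δ^4: 0  0
  Δ^5: 0
The third differences are constant (288) and nonzero, while all higher differences vanish, so the minimal degree is 3.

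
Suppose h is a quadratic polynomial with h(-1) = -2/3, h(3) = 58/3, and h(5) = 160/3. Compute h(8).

403/3

Using the Lagrange interpolation formula with nodes -1, 3, 5:
  L_0(u) = (u - 3)(u - 5) / 24
  L_1(u) = (u + 1)(u - 5) / -8
  L_2(u) = (u + 1)(u - 3) / 12
Then h(u) = -2/3·L_0(u) + 58/3·L_1(u) + 160/3·L_2(u).
Expanding and collecting terms gives h(u) = 2u^2 + u - 5/3.
Evaluating at u = 8: h(8) = 403/3.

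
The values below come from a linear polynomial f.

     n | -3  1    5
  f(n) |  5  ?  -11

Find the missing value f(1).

-3

The 2 known points determine the degree-1 polynomial uniquely.
Write f(n) = an + b. Substituting each data point gives a linear system:
  -3a + b = 5
  5a + b = -11
Solving the system yields a = -2, b = -1.
So f(n) = -2n - 1.
Then f(1) = -3.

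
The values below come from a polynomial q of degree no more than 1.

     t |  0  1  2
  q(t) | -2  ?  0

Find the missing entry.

-1

On equispaced nodes a degree-1 polynomial has vanishing second forward difference, so
  q(0) - 2·q(1) + q(2) = 0.
Substituting the known values and solving for q(1):
  -2·q(1) = 2
  q(1) = -1.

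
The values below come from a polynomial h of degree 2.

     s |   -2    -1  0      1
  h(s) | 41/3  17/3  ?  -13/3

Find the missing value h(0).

The 3 known points determine the degree-2 polynomial uniquely.
Write h(s) = as^2 + bs + c. Substituting each data point gives a linear system:
  4a - 2b + c = 41/3
  a - b + c = 17/3
  a + b + c = -13/3
Solving the system yields a = 1, b = -5, c = -1/3.
So h(s) = s² - 5s - 1/3.
Then h(0) = -1/3.

-1/3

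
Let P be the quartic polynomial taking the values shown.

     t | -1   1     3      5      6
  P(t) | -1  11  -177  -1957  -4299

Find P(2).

-7

Using the Lagrange interpolation formula with nodes -1, 1, 3, 5, 6:
  L_0(t) = (t - 1)(t - 3)(t - 5)(t - 6) / 336
  L_1(t) = (t + 1)(t - 3)(t - 5)(t - 6) / -80
  L_2(t) = (t + 1)(t - 1)(t - 5)(t - 6) / 48
  L_3(t) = (t + 1)(t - 1)(t - 3)(t - 6) / -48
  L_4(t) = (t + 1)(t - 1)(t - 3)(t - 5) / 105
Then P(t) = -1·L_0(t) + 11·L_1(t) - 177·L_2(t) - 1957·L_3(t) - 4299·L_4(t).
Expanding and collecting terms gives P(t) = -4t⁴ + 3t³ + 6t² + 3t + 3.
Evaluating at t = 2: P(2) = -7.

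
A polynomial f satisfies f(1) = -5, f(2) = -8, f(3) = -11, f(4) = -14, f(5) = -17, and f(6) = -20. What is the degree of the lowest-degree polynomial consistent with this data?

1

Forward differences of the values at t = 1, 2, 3, 4, 5, 6:
  f  : -5  -8  -11  -14  -17  -20
  Δ  : -3  -3  -3  -3  -3
  Δ^2: 0  0  0  0
  Δ^3: 0  0  0
  Δ^4: 0  0
  Δ^5: 0
The first differences are constant (-3) and nonzero, while all higher differences vanish, so the minimal degree is 1.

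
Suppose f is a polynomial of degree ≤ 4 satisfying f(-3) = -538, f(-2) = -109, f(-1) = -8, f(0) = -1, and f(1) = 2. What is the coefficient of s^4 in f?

Write f(s) = as^4 + bs^3 + cs^2 + ds + e. Substituting each data point gives a linear system:
  81a - 27b + 9c - 3d + e = -538
  16a - 8b + 4c - 2d + e = -109
  a - b + c - d + e = -8
  e = -1
  a + b + c + d + e = 2
Solving the system yields a = -6, b = 3, c = 4, d = 2, e = -1.
So f(s) = -6s^4 + 3s^3 + 4s^2 + 2s - 1.
The leading coefficient is -6.

-6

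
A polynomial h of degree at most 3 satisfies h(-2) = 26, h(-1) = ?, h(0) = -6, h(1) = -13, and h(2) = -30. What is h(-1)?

3

The 4 known points determine the degree-3 polynomial uniquely.
Write h(x) = ax^3 + bx^2 + cx + d. Substituting each data point gives a linear system:
  -8a + 4b - 2c + d = 26
  d = -6
  a + b + c + d = -13
  8a + 4b + 2c + d = -30
Solving the system yields a = -2, b = 1, c = -6, d = -6.
So h(x) = -2x^3 + x^2 - 6x - 6.
Then h(-1) = 3.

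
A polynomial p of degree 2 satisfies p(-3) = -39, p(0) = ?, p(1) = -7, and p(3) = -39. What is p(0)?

The 3 known points determine the degree-2 polynomial uniquely.
Write p(n) = an^2 + bn + c. Substituting each data point gives a linear system:
  9a - 3b + c = -39
  a + b + c = -7
  9a + 3b + c = -39
Solving the system yields a = -4, b = 0, c = -3.
So p(n) = -4n^2 - 3.
Then p(0) = -3.

-3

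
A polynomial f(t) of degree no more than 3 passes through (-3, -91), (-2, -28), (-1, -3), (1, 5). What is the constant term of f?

2

Write f(t) = at^3 + bt^2 + ct + d. Substituting each data point gives a linear system:
  -27a + 9b - 3c + d = -91
  -8a + 4b - 2c + d = -28
  -a + b - c + d = -3
  a + b + c + d = 5
Solving the system yields a = 3, b = -1, c = 1, d = 2.
So f(t) = 3t^3 - t^2 + t + 2.
The constant term is 2.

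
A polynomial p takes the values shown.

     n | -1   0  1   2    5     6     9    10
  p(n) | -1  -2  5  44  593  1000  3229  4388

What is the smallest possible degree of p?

Divided differences on the nodes -1, 0, 1, 2, 5, 6, 9, 10:
  order 0: -1  -2  5  44  593  1000  3229  4388
  order 1: -1  7  39  183  407  743  1159
  order 2: 4  16  36  56  84  104
  order 3: 4  4  4  4  4
  order 4: 0  0  0  0
  order 5: 0  0  0
  order 6: 0  0
  order 7: 0
The order-3 divided differences are all 4 (nonzero) and every higher order vanishes, so the data lies on a polynomial of degree exactly 3.

3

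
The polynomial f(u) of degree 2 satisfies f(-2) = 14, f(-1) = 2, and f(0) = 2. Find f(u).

Write f(u) = au^2 + bu + c. Substituting each data point gives a linear system:
  4a - 2b + c = 14
  a - b + c = 2
  c = 2
Solving the system yields a = 6, b = 6, c = 2.
So f(u) = 6u^2 + 6u + 2.
Check: f(-1) = 2. ✓

f(u) = 6u^2 + 6u + 2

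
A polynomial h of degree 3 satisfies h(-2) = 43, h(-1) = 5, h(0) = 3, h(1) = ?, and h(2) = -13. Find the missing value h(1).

On equispaced nodes a degree-3 polynomial has vanishing fourth forward difference, so
  h(-2) - 4·h(-1) + 6·h(0) - 4·h(1) + h(2) = 0.
Substituting the known values and solving for h(1):
  -4·h(1) = -28
  h(1) = 7.

7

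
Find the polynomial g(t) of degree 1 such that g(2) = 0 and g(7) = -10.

Write g(t) = at + b. Substituting each data point gives a linear system:
  2a + b = 0
  7a + b = -10
Solving the system yields a = -2, b = 4.
So g(t) = -2t + 4.
Check: g(7) = -10. ✓

g(t) = -2t + 4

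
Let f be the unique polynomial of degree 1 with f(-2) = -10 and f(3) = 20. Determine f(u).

Using the Lagrange interpolation formula with nodes -2, 3:
  L_0(u) = (u - 3) / -5
  L_1(u) = (u + 2) / 5
Then f(u) = -10·L_0(u) + 20·L_1(u).
Expanding and collecting terms gives f(u) = 6u + 2.
Check: f(-2) = -10. ✓

f(u) = 6u + 2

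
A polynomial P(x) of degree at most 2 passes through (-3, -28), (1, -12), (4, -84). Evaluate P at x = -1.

Using the Lagrange interpolation formula with nodes -3, 1, 4:
  L_0(x) = (x - 1)(x - 4) / 28
  L_1(x) = (x + 3)(x - 4) / -12
  L_2(x) = (x + 3)(x - 1) / 21
Then P(x) = -28·L_0(x) - 12·L_1(x) - 84·L_2(x).
Expanding and collecting terms gives P(x) = -4x² - 4x - 4.
Evaluating at x = -1: P(-1) = -4.

-4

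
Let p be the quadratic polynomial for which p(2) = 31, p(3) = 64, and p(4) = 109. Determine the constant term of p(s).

Write p(s) = as^2 + bs + c. Substituting each data point gives a linear system:
  4a + 2b + c = 31
  9a + 3b + c = 64
  16a + 4b + c = 109
Solving the system yields a = 6, b = 3, c = 1.
So p(s) = 6s^2 + 3s + 1.
The constant term is 1.

1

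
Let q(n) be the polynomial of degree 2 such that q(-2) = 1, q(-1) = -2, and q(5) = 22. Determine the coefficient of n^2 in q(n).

Write q(n) = an^2 + bn + c. Substituting each data point gives a linear system:
  4a - 2b + c = 1
  a - b + c = -2
  25a + 5b + c = 22
Solving the system yields a = 1, b = 0, c = -3.
So q(n) = n² - 3.
The leading coefficient is 1.

1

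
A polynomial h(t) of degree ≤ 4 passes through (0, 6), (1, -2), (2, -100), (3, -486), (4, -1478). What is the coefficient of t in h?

1

Write h(t) = at^4 + bt^3 + ct^2 + dt + e. Substituting each data point gives a linear system:
  e = 6
  a + b + c + d + e = -2
  16a + 8b + 4c + 2d + e = -100
  81a + 27b + 9c + 3d + e = -486
  256a + 64b + 16c + 4d + e = -1478
Solving the system yields a = -5, b = -3, c = -1, d = 1, e = 6.
So h(t) = -5t^4 - 3t^3 - t^2 + t + 6.
The coefficient of t is 1.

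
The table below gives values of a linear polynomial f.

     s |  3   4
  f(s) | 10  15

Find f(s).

Write f(s) = as + b. Substituting each data point gives a linear system:
  3a + b = 10
  4a + b = 15
Solving the system yields a = 5, b = -5.
So f(s) = 5s - 5.
Check: f(3) = 10. ✓

f(s) = 5s - 5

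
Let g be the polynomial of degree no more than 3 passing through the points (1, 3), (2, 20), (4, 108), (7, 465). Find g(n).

Write g(n) = an^3 + bn^2 + cn + d. Substituting each data point gives a linear system:
  a + b + c + d = 3
  8a + 4b + 2c + d = 20
  64a + 16b + 4c + d = 108
  343a + 49b + 7c + d = 465
Solving the system yields a = 1, b = 2, c = 4, d = -4.
So g(n) = n³ + 2n² + 4n - 4.
Check: g(4) = 108. ✓

g(n) = n^3 + 2n^2 + 4n - 4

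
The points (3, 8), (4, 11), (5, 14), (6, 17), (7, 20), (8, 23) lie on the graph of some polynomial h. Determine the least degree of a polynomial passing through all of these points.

Forward differences of the values at s = 3, 4, 5, 6, 7, 8:
  h  : 8  11  14  17  20  23
  Δ  : 3  3  3  3  3
  Δ^2: 0  0  0  0
  Δ^3: 0  0  0
  Δ^4: 0  0
  Δ^5: 0
The first differences are constant (3) and nonzero, while all higher differences vanish, so the minimal degree is 1.

1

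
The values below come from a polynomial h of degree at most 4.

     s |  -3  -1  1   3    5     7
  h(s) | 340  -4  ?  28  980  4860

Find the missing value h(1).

-12

On equispaced nodes a degree-4 polynomial has vanishing fifth forward difference, so
  - h(-3) + 5·h(-1) - 10·h(1) + 10·h(3) - 5·h(5) + h(7) = 0.
Substituting the known values and solving for h(1):
  -10·h(1) = 120
  h(1) = -12.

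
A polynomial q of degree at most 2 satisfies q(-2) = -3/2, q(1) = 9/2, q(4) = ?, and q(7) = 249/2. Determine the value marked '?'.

93/2

The 3 known points determine the degree-2 polynomial uniquely.
Write q(t) = at^2 + bt + c. Substituting each data point gives a linear system:
  4a - 2b + c = -3/2
  a + b + c = 9/2
  49a + 7b + c = 249/2
Solving the system yields a = 2, b = 4, c = -3/2.
So q(t) = 2t^2 + 4t - 3/2.
Then q(4) = 93/2.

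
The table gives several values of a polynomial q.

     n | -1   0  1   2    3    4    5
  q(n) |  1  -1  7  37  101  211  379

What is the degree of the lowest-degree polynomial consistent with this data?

Forward differences of the values at n = -1, 0, 1, 2, 3, 4, 5:
  q  : 1  -1  7  37  101  211  379
  Δ  : -2  8  30  64  110  168
  Δ^2: 10  22  34  46  58
  Δ^3: 12  12  12  12
  Δ^4: 0  0  0
  Δ^5: 0  0
  Δ^6: 0
The third differences are constant (12) and nonzero, while all higher differences vanish, so the minimal degree is 3.

3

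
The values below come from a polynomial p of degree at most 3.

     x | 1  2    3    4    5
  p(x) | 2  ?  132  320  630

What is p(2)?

The 4 known points determine the degree-3 polynomial uniquely.
Write p(x) = ax^3 + bx^2 + cx + d. Substituting each data point gives a linear system:
  a + b + c + d = 2
  27a + 9b + 3c + d = 132
  64a + 16b + 4c + d = 320
  125a + 25b + 5c + d = 630
Solving the system yields a = 5, b = 1, c = -4, d = 0.
So p(x) = 5x^3 + x^2 - 4x.
Then p(2) = 36.

36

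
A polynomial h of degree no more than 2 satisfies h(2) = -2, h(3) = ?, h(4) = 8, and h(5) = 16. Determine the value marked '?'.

On equispaced nodes a degree-2 polynomial has vanishing third forward difference, so
  - h(2) + 3·h(3) - 3·h(4) + h(5) = 0.
Substituting the known values and solving for h(3):
  3·h(3) = 6
  h(3) = 2.

2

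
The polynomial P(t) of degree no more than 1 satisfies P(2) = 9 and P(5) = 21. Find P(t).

Write P(t) = at + b. Substituting each data point gives a linear system:
  2a + b = 9
  5a + b = 21
Solving the system yields a = 4, b = 1.
So P(t) = 4t + 1.
Check: P(5) = 21. ✓

P(t) = 4t + 1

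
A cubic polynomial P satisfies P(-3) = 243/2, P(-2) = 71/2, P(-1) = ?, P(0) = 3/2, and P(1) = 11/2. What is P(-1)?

7/2

The 4 known points determine the degree-3 polynomial uniquely.
Write P(x) = ax^3 + bx^2 + cx + d. Substituting each data point gives a linear system:
  -27a + 9b - 3c + d = 243/2
  -8a + 4b - 2c + d = 71/2
  d = 3/2
  a + b + c + d = 11/2
Solving the system yields a = -4, b = 3, c = 5, d = 3/2.
So P(x) = -4x^3 + 3x^2 + 5x + 3/2.
Then P(-1) = 7/2.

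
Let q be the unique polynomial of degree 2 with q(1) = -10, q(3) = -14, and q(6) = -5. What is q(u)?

Using the Lagrange interpolation formula with nodes 1, 3, 6:
  L_0(u) = (u - 3)(u - 6) / 10
  L_1(u) = (u - 1)(u - 6) / -6
  L_2(u) = (u - 1)(u - 3) / 15
Then q(u) = -10·L_0(u) - 14·L_1(u) - 5·L_2(u).
Expanding and collecting terms gives q(u) = u^2 - 6u - 5.
Check: q(6) = -5. ✓

q(u) = u^2 - 6u - 5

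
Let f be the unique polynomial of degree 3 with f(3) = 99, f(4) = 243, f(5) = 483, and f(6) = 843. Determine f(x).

Using the Lagrange interpolation formula with nodes 3, 4, 5, 6:
  L_0(x) = (x - 4)(x - 5)(x - 6) / -6
  L_1(x) = (x - 3)(x - 5)(x - 6) / 2
  L_2(x) = (x - 3)(x - 4)(x - 6) / -2
  L_3(x) = (x - 3)(x - 4)(x - 5) / 6
Then f(x) = 99·L_0(x) + 243·L_1(x) + 483·L_2(x) + 843·L_3(x).
Expanding and collecting terms gives f(x) = 4x^3 - 4x + 3.
Check: f(6) = 843. ✓

f(x) = 4x^3 - 4x + 3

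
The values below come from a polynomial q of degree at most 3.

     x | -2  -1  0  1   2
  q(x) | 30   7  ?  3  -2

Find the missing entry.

On equispaced nodes a degree-3 polynomial has vanishing fourth forward difference, so
  q(-2) - 4·q(-1) + 6·q(0) - 4·q(1) + q(2) = 0.
Substituting the known values and solving for q(0):
  6·q(0) = 12
  q(0) = 2.

2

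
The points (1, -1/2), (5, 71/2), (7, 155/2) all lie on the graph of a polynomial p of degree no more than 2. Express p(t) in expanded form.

Write p(t) = at^2 + bt + c. Substituting each data point gives a linear system:
  a + b + c = -1/2
  25a + 5b + c = 71/2
  49a + 7b + c = 155/2
Solving the system yields a = 2, b = -3, c = 1/2.
So p(t) = 2t² - 3t + 1/2.
Check: p(5) = 71/2. ✓

p(t) = 2t^2 - 3t + 1/2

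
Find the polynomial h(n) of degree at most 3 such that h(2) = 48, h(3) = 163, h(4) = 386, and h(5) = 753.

Write h(n) = an^3 + bn^2 + cn + d. Substituting each data point gives a linear system:
  8a + 4b + 2c + d = 48
  27a + 9b + 3c + d = 163
  64a + 16b + 4c + d = 386
  125a + 25b + 5c + d = 753
Solving the system yields a = 6, b = 0, c = 1, d = -2.
So h(n) = 6n³ + n - 2.
Check: h(5) = 753. ✓

h(n) = 6n^3 + n - 2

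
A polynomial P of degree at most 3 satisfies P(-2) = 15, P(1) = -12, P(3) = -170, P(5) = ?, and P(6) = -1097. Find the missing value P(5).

The 4 known points determine the degree-3 polynomial uniquely.
Write P(u) = au^3 + bu^2 + cu + d. Substituting each data point gives a linear system:
  -8a + 4b - 2c + d = 15
  a + b + c + d = -12
  27a + 9b + 3c + d = -170
  216a + 36b + 6c + d = -1097
Solving the system yields a = -4, b = -6, c = -3, d = 1.
So P(u) = -4u^3 - 6u^2 - 3u + 1.
Then P(5) = -664.

-664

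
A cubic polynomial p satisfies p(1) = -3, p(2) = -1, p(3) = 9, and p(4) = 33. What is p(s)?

p(s) = s^3 - 2s^2 + s - 3

Write p(s) = as^3 + bs^2 + cs + d. Substituting each data point gives a linear system:
  a + b + c + d = -3
  8a + 4b + 2c + d = -1
  27a + 9b + 3c + d = 9
  64a + 16b + 4c + d = 33
Solving the system yields a = 1, b = -2, c = 1, d = -3.
So p(s) = s³ - 2s² + s - 3.
Check: p(2) = -1. ✓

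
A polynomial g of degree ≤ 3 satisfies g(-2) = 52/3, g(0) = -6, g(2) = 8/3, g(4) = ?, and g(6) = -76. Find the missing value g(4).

On equispaced nodes a degree-3 polynomial has vanishing fourth forward difference, so
  g(-2) - 4·g(0) + 6·g(2) - 4·g(4) + g(6) = 0.
Substituting the known values and solving for g(4):
  -4·g(4) = 56/3
  g(4) = -14/3.

-14/3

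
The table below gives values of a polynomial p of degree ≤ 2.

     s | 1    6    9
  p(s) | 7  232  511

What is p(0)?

-2

Using the Lagrange interpolation formula with nodes 1, 6, 9:
  L_0(s) = (s - 6)(s - 9) / 40
  L_1(s) = (s - 1)(s - 9) / -15
  L_2(s) = (s - 1)(s - 6) / 24
Then p(s) = 7·L_0(s) + 232·L_1(s) + 511·L_2(s).
Expanding and collecting terms gives p(s) = 6s^2 + 3s - 2.
Evaluating at s = 0: p(0) = -2.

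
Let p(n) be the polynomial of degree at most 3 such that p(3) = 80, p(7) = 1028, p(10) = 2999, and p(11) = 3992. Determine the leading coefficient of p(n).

Write p(n) = an^3 + bn^2 + cn + d. Substituting each data point gives a linear system:
  27a + 9b + 3c + d = 80
  343a + 49b + 7c + d = 1028
  1000a + 100b + 10c + d = 2999
  1331a + 121b + 11c + d = 3992
Solving the system yields a = 3, b = 0, c = 0, d = -1.
So p(n) = 3n^3 - 1.
The leading coefficient is 3.

3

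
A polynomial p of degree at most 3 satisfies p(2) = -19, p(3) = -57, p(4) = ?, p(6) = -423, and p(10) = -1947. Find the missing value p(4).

-129

The 4 known points determine the degree-3 polynomial uniquely.
Write p(s) = as^3 + bs^2 + cs + d. Substituting each data point gives a linear system:
  8a + 4b + 2c + d = -19
  27a + 9b + 3c + d = -57
  216a + 36b + 6c + d = -423
  1000a + 100b + 10c + d = -1947
Solving the system yields a = -2, b = 1, c = -5, d = 3.
So p(s) = -2s³ + s² - 5s + 3.
Then p(4) = -129.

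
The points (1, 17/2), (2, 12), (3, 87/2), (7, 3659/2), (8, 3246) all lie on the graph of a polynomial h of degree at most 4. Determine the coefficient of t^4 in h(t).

Write h(t) = at^4 + bt^3 + ct^2 + dt + e. Substituting each data point gives a linear system:
  a + b + c + d + e = 17/2
  16a + 8b + 4c + 2d + e = 12
  81a + 27b + 9c + 3d + e = 87/2
  2401a + 343b + 49c + 7d + e = 3659/2
  4096a + 512b + 64c + 8d + e = 3246
Solving the system yields a = 1, b = -3/2, c = -2, d = 5, e = 6.
So h(t) = t⁴ - (3/2)t³ - 2t² + 5t + 6.
The leading coefficient is 1.

1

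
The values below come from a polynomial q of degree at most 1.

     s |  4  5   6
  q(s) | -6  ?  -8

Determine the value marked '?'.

-7

On equispaced nodes a degree-1 polynomial has vanishing second forward difference, so
  q(4) - 2·q(5) + q(6) = 0.
Substituting the known values and solving for q(5):
  -2·q(5) = 14
  q(5) = -7.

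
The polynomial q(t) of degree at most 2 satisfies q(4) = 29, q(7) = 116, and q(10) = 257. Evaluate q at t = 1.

-4

Forward differences of the values at t = 4, 7, 10:
  q  : 29  116  257
  Δ  : 87  141
  Δ^2: 54
The second differences are constant, confirming degree 2.
Interpolating (Newton forward form) and evaluating at t = 1 gives q(1) = -4.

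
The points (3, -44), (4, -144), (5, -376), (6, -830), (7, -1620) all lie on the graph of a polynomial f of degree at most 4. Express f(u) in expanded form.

f(u) = -u^4 + 3u^3 - 5u^2 - u + 4

Using the Lagrange interpolation formula with nodes 3, 4, 5, 6, 7:
  L_0(u) = (u - 4)(u - 5)(u - 6)(u - 7) / 24
  L_1(u) = (u - 3)(u - 5)(u - 6)(u - 7) / -6
  L_2(u) = (u - 3)(u - 4)(u - 6)(u - 7) / 4
  L_3(u) = (u - 3)(u - 4)(u - 5)(u - 7) / -6
  L_4(u) = (u - 3)(u - 4)(u - 5)(u - 6) / 24
Then f(u) = -44·L_0(u) - 144·L_1(u) - 376·L_2(u) - 830·L_3(u) - 1620·L_4(u).
Expanding and collecting terms gives f(u) = -u⁴ + 3u³ - 5u² - u + 4.
Check: f(3) = -44. ✓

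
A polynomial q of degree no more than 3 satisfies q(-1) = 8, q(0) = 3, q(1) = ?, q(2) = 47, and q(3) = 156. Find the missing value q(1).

On equispaced nodes a degree-3 polynomial has vanishing fourth forward difference, so
  q(-1) - 4·q(0) + 6·q(1) - 4·q(2) + q(3) = 0.
Substituting the known values and solving for q(1):
  6·q(1) = 36
  q(1) = 6.

6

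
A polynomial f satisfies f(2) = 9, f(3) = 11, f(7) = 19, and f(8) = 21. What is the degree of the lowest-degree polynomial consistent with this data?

1

Divided differences on the nodes 2, 3, 7, 8:
  order 0: 9  11  19  21
  order 1: 2  2  2
  order 2: 0  0
  order 3: 0
The order-1 divided differences are all 2 (nonzero) and every higher order vanishes, so the data lies on a polynomial of degree exactly 1.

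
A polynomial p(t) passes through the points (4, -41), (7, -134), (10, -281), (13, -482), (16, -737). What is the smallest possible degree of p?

Forward differences of the values at t = 4, 7, 10, 13, 16:
  p  : -41  -134  -281  -482  -737
  Δ  : -93  -147  -201  -255
  Δ^2: -54  -54  -54
  Δ^3: 0  0
  Δ^4: 0
The second differences are constant (-54) and nonzero, while all higher differences vanish, so the minimal degree is 2.

2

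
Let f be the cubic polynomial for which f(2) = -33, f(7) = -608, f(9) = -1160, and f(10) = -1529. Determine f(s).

f(s) = -s^3 - 5s^2 - 3s + 1

Write f(s) = as^3 + bs^2 + cs + d. Substituting each data point gives a linear system:
  8a + 4b + 2c + d = -33
  343a + 49b + 7c + d = -608
  729a + 81b + 9c + d = -1160
  1000a + 100b + 10c + d = -1529
Solving the system yields a = -1, b = -5, c = -3, d = 1.
So f(s) = -s^3 - 5s^2 - 3s + 1.
Check: f(10) = -1529. ✓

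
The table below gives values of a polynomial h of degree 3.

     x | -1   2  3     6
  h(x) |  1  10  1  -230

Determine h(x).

h(x) = -2x^3 + 5x^2 + 4x - 2

Write h(x) = ax^3 + bx^2 + cx + d. Substituting each data point gives a linear system:
  -a + b - c + d = 1
  8a + 4b + 2c + d = 10
  27a + 9b + 3c + d = 1
  216a + 36b + 6c + d = -230
Solving the system yields a = -2, b = 5, c = 4, d = -2.
So h(x) = -2x^3 + 5x^2 + 4x - 2.
Check: h(6) = -230. ✓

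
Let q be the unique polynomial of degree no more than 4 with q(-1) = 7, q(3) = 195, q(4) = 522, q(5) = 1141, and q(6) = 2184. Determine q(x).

Write q(x) = ax^4 + bx^3 + cx^2 + dx + e. Substituting each data point gives a linear system:
  a - b + c - d + e = 7
  81a + 27b + 9c + 3d + e = 195
  256a + 64b + 16c + 4d + e = 522
  625a + 125b + 25c + 5d + e = 1141
  1296a + 216b + 36c + 6d + e = 2184
Solving the system yields a = 1, b = 4, c = 1, d = -3, e = 6.
So q(x) = x^4 + 4x^3 + x^2 - 3x + 6.
Check: q(6) = 2184. ✓

q(x) = x^4 + 4x^3 + x^2 - 3x + 6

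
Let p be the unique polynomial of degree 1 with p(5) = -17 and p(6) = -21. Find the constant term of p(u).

3

Write p(u) = au + b. Substituting each data point gives a linear system:
  5a + b = -17
  6a + b = -21
Solving the system yields a = -4, b = 3.
So p(u) = -4u + 3.
The constant term is 3.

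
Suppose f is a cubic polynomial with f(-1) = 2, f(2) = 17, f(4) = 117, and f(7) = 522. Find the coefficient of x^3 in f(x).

1

Write f(x) = ax^3 + bx^2 + cx + d. Substituting each data point gives a linear system:
  -a + b - c + d = 2
  8a + 4b + 2c + d = 17
  64a + 16b + 4c + d = 117
  343a + 49b + 7c + d = 522
Solving the system yields a = 1, b = 4, c = -2, d = -3.
So f(x) = x³ + 4x² - 2x - 3.
The leading coefficient is 1.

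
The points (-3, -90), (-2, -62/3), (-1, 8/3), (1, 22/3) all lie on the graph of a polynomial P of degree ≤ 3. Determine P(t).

Using the Lagrange interpolation formula with nodes -3, -2, -1, 1:
  L_0(t) = (t + 2)(t + 1)(t - 1) / -8
  L_1(t) = (t + 3)(t + 1)(t - 1) / 3
  L_2(t) = (t + 3)(t + 2)(t - 1) / -4
  L_3(t) = (t + 3)(t + 2)(t + 1) / 24
Then P(t) = -90·L_0(t) - 62/3·L_1(t) + 8/3·L_2(t) + 22/3·L_3(t).
Expanding and collecting terms gives P(t) = 4t^3 + t^2 - (5/3)t + 4.
Check: P(-3) = -90. ✓

P(t) = 4t^3 + t^2 - (5/3)t + 4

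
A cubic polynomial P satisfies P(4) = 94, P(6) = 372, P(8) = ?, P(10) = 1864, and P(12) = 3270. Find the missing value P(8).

930

The 4 known points determine the degree-3 polynomial uniquely.
Write P(n) = an^3 + bn^2 + cn + d. Substituting each data point gives a linear system:
  64a + 16b + 4c + d = 94
  216a + 36b + 6c + d = 372
  1000a + 100b + 10c + d = 1864
  1728a + 144b + 12c + d = 3270
Solving the system yields a = 2, b = -1, c = -3, d = -6.
So P(n) = 2n^3 - n^2 - 3n - 6.
Then P(8) = 930.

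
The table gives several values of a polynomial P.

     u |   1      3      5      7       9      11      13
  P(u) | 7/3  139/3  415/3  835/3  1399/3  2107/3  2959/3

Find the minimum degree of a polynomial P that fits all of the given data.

Forward differences of the values at u = 1, 3, 5, 7, 9, 11, 13:
  P  : 7/3  139/3  415/3  835/3  1399/3  2107/3  2959/3
  Δ  : 44  92  140  188  236  284
  Δ^2: 48  48  48  48  48
  Δ^3: 0  0  0  0
  Δ^4: 0  0  0
  Δ^5: 0  0
  Δ^6: 0
The second differences are constant (48) and nonzero, while all higher differences vanish, so the minimal degree is 2.

2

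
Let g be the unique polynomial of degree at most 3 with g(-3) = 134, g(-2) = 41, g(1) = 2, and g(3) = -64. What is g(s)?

g(s) = -4s^3 + 4s^2 + 3s - 1

Using the Lagrange interpolation formula with nodes -3, -2, 1, 3:
  L_0(s) = (s + 2)(s - 1)(s - 3) / -24
  L_1(s) = (s + 3)(s - 1)(s - 3) / 15
  L_2(s) = (s + 3)(s + 2)(s - 3) / -24
  L_3(s) = (s + 3)(s + 2)(s - 1) / 60
Then g(s) = 134·L_0(s) + 41·L_1(s) + 2·L_2(s) - 64·L_3(s).
Expanding and collecting terms gives g(s) = -4s^3 + 4s^2 + 3s - 1.
Check: g(3) = -64. ✓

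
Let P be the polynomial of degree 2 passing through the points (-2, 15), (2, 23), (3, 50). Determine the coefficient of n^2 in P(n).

Write P(n) = an^2 + bn + c. Substituting each data point gives a linear system:
  4a - 2b + c = 15
  4a + 2b + c = 23
  9a + 3b + c = 50
Solving the system yields a = 5, b = 2, c = -1.
So P(n) = 5n² + 2n - 1.
The leading coefficient is 5.

5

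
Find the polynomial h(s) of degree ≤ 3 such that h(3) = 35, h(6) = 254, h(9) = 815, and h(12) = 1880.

Using the Lagrange interpolation formula with nodes 3, 6, 9, 12:
  L_0(s) = (s - 6)(s - 9)(s - 12) / -162
  L_1(s) = (s - 3)(s - 9)(s - 12) / 54
  L_2(s) = (s - 3)(s - 6)(s - 12) / -54
  L_3(s) = (s - 3)(s - 6)(s - 9) / 162
Then h(s) = 35·L_0(s) + 254·L_1(s) + 815·L_2(s) + 1880·L_3(s).
Expanding and collecting terms gives h(s) = s³ + s² + s - 4.
Check: h(9) = 815. ✓

h(s) = s^3 + s^2 + s - 4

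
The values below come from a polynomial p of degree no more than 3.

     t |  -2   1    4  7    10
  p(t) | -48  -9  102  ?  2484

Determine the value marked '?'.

771

The 4 known points determine the degree-3 polynomial uniquely.
Write p(t) = at^3 + bt^2 + ct + d. Substituting each data point gives a linear system:
  -8a + 4b - 2c + d = -48
  a + b + c + d = -9
  64a + 16b + 4c + d = 102
  1000a + 100b + 10c + d = 2484
Solving the system yields a = 3, b = -5, c = -1, d = -6.
So p(t) = 3t^3 - 5t^2 - t - 6.
Then p(7) = 771.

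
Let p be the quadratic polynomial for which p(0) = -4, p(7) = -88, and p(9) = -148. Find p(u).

Write p(u) = au^2 + bu + c. Substituting each data point gives a linear system:
  c = -4
  49a + 7b + c = -88
  81a + 9b + c = -148
Solving the system yields a = -2, b = 2, c = -4.
So p(u) = -2u^2 + 2u - 4.
Check: p(0) = -4. ✓

p(u) = -2u^2 + 2u - 4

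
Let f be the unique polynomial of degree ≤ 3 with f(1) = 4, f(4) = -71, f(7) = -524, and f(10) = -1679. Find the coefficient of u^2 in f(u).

Write f(u) = au^3 + bu^2 + cu + d. Substituting each data point gives a linear system:
  a + b + c + d = 4
  64a + 16b + 4c + d = -71
  343a + 49b + 7c + d = -524
  1000a + 100b + 10c + d = -1679
Solving the system yields a = -2, b = 3, c = 2, d = 1.
So f(u) = -2u^3 + 3u^2 + 2u + 1.
The coefficient of u^2 is 3.

3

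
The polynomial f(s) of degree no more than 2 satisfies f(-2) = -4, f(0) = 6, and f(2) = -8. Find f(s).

Write f(s) = as^2 + bs + c. Substituting each data point gives a linear system:
  4a - 2b + c = -4
  c = 6
  4a + 2b + c = -8
Solving the system yields a = -3, b = -1, c = 6.
So f(s) = -3s^2 - s + 6.
Check: f(-2) = -4. ✓

f(s) = -3s^2 - s + 6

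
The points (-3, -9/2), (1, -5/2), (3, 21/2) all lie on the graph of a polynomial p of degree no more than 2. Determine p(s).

p(s) = s^2 + (5/2)s - 6

Using the Lagrange interpolation formula with nodes -3, 1, 3:
  L_0(s) = (s - 1)(s - 3) / 24
  L_1(s) = (s + 3)(s - 3) / -8
  L_2(s) = (s + 3)(s - 1) / 12
Then p(s) = -9/2·L_0(s) - 5/2·L_1(s) + 21/2·L_2(s).
Expanding and collecting terms gives p(s) = s^2 + (5/2)s - 6.
Check: p(3) = 21/2. ✓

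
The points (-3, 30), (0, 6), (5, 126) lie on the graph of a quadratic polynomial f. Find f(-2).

14

Write f(n) = an^2 + bn + c. Substituting each data point gives a linear system:
  9a - 3b + c = 30
  c = 6
  25a + 5b + c = 126
Solving the system yields a = 4, b = 4, c = 6.
So f(n) = 4n^2 + 4n + 6.
Then f(-2) = 14.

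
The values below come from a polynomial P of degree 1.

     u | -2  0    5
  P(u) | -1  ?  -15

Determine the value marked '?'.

The 2 known points determine the degree-1 polynomial uniquely.
Write P(u) = au + b. Substituting each data point gives a linear system:
  -2a + b = -1
  5a + b = -15
Solving the system yields a = -2, b = -5.
So P(u) = -2u - 5.
Then P(0) = -5.

-5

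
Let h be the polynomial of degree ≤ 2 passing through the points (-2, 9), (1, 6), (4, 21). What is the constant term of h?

5

Write h(t) = at^2 + bt + c. Substituting each data point gives a linear system:
  4a - 2b + c = 9
  a + b + c = 6
  16a + 4b + c = 21
Solving the system yields a = 1, b = 0, c = 5.
So h(t) = t² + 5.
The constant term is 5.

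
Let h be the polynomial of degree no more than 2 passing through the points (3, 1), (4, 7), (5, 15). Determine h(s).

Using the Lagrange interpolation formula with nodes 3, 4, 5:
  L_0(s) = (s - 4)(s - 5) / 2
  L_1(s) = (s - 3)(s - 5) / -1
  L_2(s) = (s - 3)(s - 4) / 2
Then h(s) = 1·L_0(s) + 7·L_1(s) + 15·L_2(s).
Expanding and collecting terms gives h(s) = s^2 - s - 5.
Check: h(3) = 1. ✓

h(s) = s^2 - s - 5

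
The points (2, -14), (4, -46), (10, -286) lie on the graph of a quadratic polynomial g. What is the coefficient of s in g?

Write g(s) = as^2 + bs + c. Substituting each data point gives a linear system:
  4a + 2b + c = -14
  16a + 4b + c = -46
  100a + 10b + c = -286
Solving the system yields a = -3, b = 2, c = -6.
So g(s) = -3s^2 + 2s - 6.
The coefficient of s is 2.

2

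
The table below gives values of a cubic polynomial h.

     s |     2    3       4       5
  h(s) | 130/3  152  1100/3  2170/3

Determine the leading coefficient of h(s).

Write h(s) = as^3 + bs^2 + cs + d. Substituting each data point gives a linear system:
  8a + 4b + 2c + d = 130/3
  27a + 9b + 3c + d = 152
  64a + 16b + 4c + d = 1100/3
  125a + 25b + 5c + d = 2170/3
Solving the system yields a = 6, b = -1, c = -1/3, d = 0.
So h(s) = 6s³ - s² - (1/3)s.
The leading coefficient is 6.

6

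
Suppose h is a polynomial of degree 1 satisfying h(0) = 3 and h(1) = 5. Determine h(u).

h(u) = 2u + 3

Using the Lagrange interpolation formula with nodes 0, 1:
  L_0(u) = (u - 1) / -1
  L_1(u) = u / 1
Then h(u) = 3·L_0(u) + 5·L_1(u).
Expanding and collecting terms gives h(u) = 2u + 3.
Check: h(1) = 5. ✓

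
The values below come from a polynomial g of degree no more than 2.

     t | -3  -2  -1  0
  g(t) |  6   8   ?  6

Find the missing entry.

The 3 known points determine the degree-2 polynomial uniquely.
Write g(t) = at^2 + bt + c. Substituting each data point gives a linear system:
  9a - 3b + c = 6
  4a - 2b + c = 8
  c = 6
Solving the system yields a = -1, b = -3, c = 6.
So g(t) = -t^2 - 3t + 6.
Then g(-1) = 8.

8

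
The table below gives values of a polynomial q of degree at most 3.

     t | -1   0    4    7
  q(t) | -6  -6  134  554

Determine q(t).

Write q(t) = at^3 + bt^2 + ct + d. Substituting each data point gives a linear system:
  -a + b - c + d = -6
  d = -6
  64a + 16b + 4c + d = 134
  343a + 49b + 7c + d = 554
Solving the system yields a = 1, b = 4, c = 3, d = -6.
So q(t) = t^3 + 4t^2 + 3t - 6.
Check: q(0) = -6. ✓

q(t) = t^3 + 4t^2 + 3t - 6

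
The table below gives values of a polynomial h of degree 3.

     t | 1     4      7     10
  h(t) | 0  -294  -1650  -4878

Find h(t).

h(t) = -5t^3 + t^2 + 2t + 2

Using the Lagrange interpolation formula with nodes 1, 4, 7, 10:
  L_0(t) = (t - 4)(t - 7)(t - 10) / -162
  L_1(t) = (t - 1)(t - 7)(t - 10) / 54
  L_2(t) = (t - 1)(t - 4)(t - 10) / -54
  L_3(t) = (t - 1)(t - 4)(t - 7) / 162
Then h(t) = 0·L_0(t) - 294·L_1(t) - 1650·L_2(t) - 4878·L_3(t).
Expanding and collecting terms gives h(t) = -5t^3 + t^2 + 2t + 2.
Check: h(4) = -294. ✓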